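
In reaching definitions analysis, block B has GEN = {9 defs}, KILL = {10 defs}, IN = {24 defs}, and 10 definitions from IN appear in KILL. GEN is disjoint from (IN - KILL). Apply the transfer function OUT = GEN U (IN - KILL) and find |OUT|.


IN - KILL: 24 - 10 = 14 surviving definitions
OUT = GEN + surviving = 9 + 14 = 23

23


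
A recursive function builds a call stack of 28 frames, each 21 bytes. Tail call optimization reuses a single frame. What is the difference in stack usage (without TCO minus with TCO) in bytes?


Without TCO: 28 * 21 = 588 bytes
With TCO: reuse 1 frame = 21 bytes
Savings = 588 - 21 = 567

567


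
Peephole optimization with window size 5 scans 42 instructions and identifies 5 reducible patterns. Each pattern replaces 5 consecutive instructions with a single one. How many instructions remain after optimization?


Each match removes 4 instructions.
Total removed = 5 * 4 = 20
Remaining = 42 - 20 = 22

22


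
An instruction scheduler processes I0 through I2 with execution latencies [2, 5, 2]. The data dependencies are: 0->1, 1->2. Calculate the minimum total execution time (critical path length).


Compute longest path through dependency graph: dist(Ik) = max over predecessors of dist + latency(Ik).
dist(I0) = latency 2 = 2
dist(I1) = dist(I0) + 5 = 2 + 5 = 7
dist(I2) = dist(I1) + 2 = 7 + 2 = 9
Critical path = max dist = 9

9


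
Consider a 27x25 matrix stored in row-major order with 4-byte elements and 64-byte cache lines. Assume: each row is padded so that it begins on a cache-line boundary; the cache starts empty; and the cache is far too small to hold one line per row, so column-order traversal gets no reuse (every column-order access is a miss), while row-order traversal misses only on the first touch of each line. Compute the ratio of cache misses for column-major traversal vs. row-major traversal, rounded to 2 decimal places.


Each row occupies 25 * 4 = 100 bytes and starts on a line boundary, so it spans ceil(100 / 64) = 2 cache lines.
Row-major traversal misses (one per line touched): 27 * ceil(25 * 4 / 64) = 54
Column-major traversal misses (no reuse, every access misses): 27 * 25 = 675
Ratio = 675 / 54 = 12.5

12.5


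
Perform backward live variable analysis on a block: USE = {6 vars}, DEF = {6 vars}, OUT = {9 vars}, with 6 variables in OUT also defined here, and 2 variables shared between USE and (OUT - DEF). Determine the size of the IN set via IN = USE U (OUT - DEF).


OUT - DEF: 9 - 6 = 3
|IN| = |USE| + |OUT - DEF| - |USE ∩ (OUT - DEF)| = 6 + 3 - 2 = 7

7


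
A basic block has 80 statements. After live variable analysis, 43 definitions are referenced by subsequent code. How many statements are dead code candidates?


Dead code = total statements - live definitions
= 80 - 43 = 37

37


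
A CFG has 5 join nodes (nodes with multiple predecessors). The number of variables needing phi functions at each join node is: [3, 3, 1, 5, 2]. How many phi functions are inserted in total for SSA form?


Total phi functions = sum of phi functions at each join node
= 3 + 3 + 1 + 5 + 2 = 14

14


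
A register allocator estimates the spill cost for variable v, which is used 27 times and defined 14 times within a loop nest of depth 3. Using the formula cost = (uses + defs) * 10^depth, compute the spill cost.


uses + defs = 27 + 14 = 41
10^3 = 1000
Spill cost = 41 * 1000 = 41000

41000


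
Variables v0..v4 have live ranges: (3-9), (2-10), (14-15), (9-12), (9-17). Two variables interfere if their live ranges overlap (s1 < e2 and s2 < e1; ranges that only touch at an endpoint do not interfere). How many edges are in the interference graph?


Check all pairs for overlapping intervals.
Two intervals (s1,e1) and (s2,e2) overlap if s1 < e2 and s2 < e1.
v0 (3-9) vs v1..v4: overlaps v1 -> 1
v1 (2-10) vs v2..v4: overlaps v3, v4 -> 2
v2 (14-15) vs v3..v4: overlaps v4 -> 1
v3 (9-12) vs v4: overlaps v4 -> 1
Total overlapping pairs = 1 + 2 + 1 + 1 = 5

5


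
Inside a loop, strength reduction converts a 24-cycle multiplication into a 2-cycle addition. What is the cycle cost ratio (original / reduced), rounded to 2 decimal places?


Ratio = mult_cost / add_cost = 24 / 2 = 12.0

12.0


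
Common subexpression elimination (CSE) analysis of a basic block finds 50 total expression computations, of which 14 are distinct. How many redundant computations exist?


CSE count = total expressions - unique expressions
= 50 - 14 = 36

36


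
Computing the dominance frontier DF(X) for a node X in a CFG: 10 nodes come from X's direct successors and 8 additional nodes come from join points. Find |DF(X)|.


DF(X) = direct successor contributions + join point contributions
= 10 + 8 = 18

18


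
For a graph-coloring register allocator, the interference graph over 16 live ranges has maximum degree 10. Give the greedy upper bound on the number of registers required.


Greedy coloring never needs more than (max_degree + 1) colors: when coloring a vertex, at most max_degree neighbors are already colored.
Upper bound = 10 + 1 = 11

11


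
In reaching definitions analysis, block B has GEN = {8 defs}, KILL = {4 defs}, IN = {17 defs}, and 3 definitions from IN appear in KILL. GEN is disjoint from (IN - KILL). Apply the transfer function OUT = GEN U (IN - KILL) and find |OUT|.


IN - KILL: 17 - 3 = 14 surviving definitions
OUT = GEN + surviving = 8 + 14 = 22

22


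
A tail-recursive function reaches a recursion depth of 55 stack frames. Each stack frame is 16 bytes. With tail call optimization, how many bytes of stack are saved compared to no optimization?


Without TCO: 55 * 16 = 880 bytes
With TCO: reuse 1 frame = 16 bytes
Savings = 880 - 16 = 864

864


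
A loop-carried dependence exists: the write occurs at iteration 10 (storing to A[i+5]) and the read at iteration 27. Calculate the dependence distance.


Distance = read iteration - write iteration
= 27 - 10 = 17

17


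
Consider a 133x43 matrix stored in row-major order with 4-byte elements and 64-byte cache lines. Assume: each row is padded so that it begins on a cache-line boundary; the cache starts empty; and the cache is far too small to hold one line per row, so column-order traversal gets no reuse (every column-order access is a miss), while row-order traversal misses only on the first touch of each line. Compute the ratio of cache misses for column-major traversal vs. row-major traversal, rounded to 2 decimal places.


Each row occupies 43 * 4 = 172 bytes and starts on a line boundary, so it spans ceil(172 / 64) = 3 cache lines.
Row-major traversal misses (one per line touched): 133 * ceil(43 * 4 / 64) = 399
Column-major traversal misses (no reuse, every access misses): 133 * 43 = 5719
Ratio = 5719 / 399 = 14.33

14.33


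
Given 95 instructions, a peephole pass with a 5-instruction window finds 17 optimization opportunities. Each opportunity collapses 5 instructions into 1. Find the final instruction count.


Each match removes 4 instructions.
Total removed = 17 * 4 = 68
Remaining = 95 - 68 = 27

27


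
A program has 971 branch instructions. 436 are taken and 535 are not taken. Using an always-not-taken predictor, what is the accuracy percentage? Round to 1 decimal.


Predictor: always-not-taken
Correct predictions = 535
Accuracy = 535 / 971 * 100 = 55.1%

55.1


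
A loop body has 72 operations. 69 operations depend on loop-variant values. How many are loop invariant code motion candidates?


Invariant candidates = total - loop-dependent
= 72 - 69 = 3

3


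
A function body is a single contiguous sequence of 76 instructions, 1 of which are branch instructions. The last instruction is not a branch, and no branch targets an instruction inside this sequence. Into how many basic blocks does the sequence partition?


With no in-sequence branch targets, the leaders are the first instruction plus the instruction after each branch.
Number of basic blocks = branches + 1
= 1 + 1 = 2

2


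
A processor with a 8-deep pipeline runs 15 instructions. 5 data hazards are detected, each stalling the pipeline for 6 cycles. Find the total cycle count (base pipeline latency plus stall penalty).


Base cycles = 8 + 15 - 1 = 22
Total stalls = 5 * 6 = 30
Total = 22 + 30 = 52

52


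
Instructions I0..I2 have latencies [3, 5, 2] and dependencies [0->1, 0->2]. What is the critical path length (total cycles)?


Compute longest path through dependency graph: dist(Ik) = max over predecessors of dist + latency(Ik).
dist(I0) = latency 3 = 3
dist(I1) = dist(I0) + 5 = 3 + 5 = 8
dist(I2) = dist(I0) + 2 = 3 + 2 = 5
Critical path = max dist = 8

8


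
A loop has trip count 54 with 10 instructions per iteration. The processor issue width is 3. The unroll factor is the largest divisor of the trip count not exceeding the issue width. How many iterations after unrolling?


Largest divisor of 54 <= 3 is 3
New iterations = 54 / 3 = 18

18


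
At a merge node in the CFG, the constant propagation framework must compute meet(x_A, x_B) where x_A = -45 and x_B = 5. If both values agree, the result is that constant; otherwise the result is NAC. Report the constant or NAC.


Meet operation: if both paths give the same constant, result is that constant; if they differ, result is NAC (not-a-constant).
Path A: -45, Path B: 5 -> differ
Result: not-a-constant -> NAC

NAC


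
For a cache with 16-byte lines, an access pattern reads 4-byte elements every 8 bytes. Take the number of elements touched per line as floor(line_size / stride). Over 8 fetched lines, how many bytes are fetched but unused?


Elements per line = floor(16 / 8) = 2
Bytes used per line = 2 * 4 = 8
Wasted per line = 16 - 8 = 8
Total wasted = 8 * 8 = 64

64


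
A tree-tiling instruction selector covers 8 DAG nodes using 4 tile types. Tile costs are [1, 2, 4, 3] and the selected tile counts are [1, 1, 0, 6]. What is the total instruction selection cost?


Total cost = sum(count_i * cost_i)
= 1*1 + 1*2 + 0*4 + 6*3
= 21

21


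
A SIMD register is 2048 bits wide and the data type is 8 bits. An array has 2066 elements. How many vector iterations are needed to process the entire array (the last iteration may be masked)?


Width = 2048 / 8 = 256 elements per vector op
Iterations = ceil(2066 / 256) = 9

9


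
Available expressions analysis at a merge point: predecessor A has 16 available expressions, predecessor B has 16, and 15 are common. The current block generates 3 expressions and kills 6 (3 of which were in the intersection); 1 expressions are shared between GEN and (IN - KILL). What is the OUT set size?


IN = intersection of predecessors = 15
IN - KILL = 15 - 3 = 12
|OUT| = |GEN| + |IN - KILL| - |GEN ∩ (IN - KILL)| = 3 + 12 - 1 = 14

14


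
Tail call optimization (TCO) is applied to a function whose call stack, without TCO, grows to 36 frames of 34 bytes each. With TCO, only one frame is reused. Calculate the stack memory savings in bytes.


Without TCO: 36 * 34 = 1224 bytes
With TCO: reuse 1 frame = 34 bytes
Savings = 1224 - 34 = 1190

1190


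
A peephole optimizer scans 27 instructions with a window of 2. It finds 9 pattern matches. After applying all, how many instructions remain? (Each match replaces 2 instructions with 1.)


Each match removes 1 instructions.
Total removed = 9 * 1 = 9
Remaining = 27 - 9 = 18

18


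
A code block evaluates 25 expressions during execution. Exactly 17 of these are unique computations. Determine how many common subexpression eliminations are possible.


CSE count = total expressions - unique expressions
= 25 - 17 = 8

8


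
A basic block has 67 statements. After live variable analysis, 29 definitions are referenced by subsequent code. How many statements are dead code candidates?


Dead code = total statements - live definitions
= 67 - 29 = 38

38


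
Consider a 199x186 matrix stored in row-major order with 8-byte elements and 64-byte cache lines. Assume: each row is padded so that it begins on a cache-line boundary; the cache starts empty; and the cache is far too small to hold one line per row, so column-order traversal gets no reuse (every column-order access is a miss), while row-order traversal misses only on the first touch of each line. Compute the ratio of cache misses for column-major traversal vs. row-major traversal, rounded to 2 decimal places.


Each row occupies 186 * 8 = 1488 bytes and starts on a line boundary, so it spans ceil(1488 / 64) = 24 cache lines.
Row-major traversal misses (one per line touched): 199 * ceil(186 * 8 / 64) = 4776
Column-major traversal misses (no reuse, every access misses): 199 * 186 = 37014
Ratio = 37014 / 4776 = 7.75

7.75


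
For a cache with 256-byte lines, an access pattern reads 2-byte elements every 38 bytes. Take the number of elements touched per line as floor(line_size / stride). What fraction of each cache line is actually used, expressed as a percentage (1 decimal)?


Elements per cache line = floor(256 / 38) = 6
Bytes used = 6 * 2 = 12
Utilization = 12 / 256 * 100 = 4.7%

4.7


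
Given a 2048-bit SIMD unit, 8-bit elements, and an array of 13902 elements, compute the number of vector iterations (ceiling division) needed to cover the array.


Width = 2048 / 8 = 256 elements per vector op
Iterations = ceil(13902 / 256) = 55

55


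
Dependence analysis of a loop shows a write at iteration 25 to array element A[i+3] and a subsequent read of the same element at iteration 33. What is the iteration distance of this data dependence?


Distance = read iteration - write iteration
= 33 - 25 = 8

8


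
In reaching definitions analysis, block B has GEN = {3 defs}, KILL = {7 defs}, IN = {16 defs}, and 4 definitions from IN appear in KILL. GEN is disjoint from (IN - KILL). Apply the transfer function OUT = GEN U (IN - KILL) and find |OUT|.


IN - KILL: 16 - 4 = 12 surviving definitions
OUT = GEN + surviving = 3 + 12 = 15

15


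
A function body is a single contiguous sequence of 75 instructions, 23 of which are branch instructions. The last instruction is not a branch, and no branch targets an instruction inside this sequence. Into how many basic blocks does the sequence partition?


With no in-sequence branch targets, the leaders are the first instruction plus the instruction after each branch.
Number of basic blocks = branches + 1
= 23 + 1 = 24

24


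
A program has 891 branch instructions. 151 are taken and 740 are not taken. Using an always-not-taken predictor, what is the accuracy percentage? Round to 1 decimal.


Predictor: always-not-taken
Correct predictions = 740
Accuracy = 740 / 891 * 100 = 83.1%

83.1


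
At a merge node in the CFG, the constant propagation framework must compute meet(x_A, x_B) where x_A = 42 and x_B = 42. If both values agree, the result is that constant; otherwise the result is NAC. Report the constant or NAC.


Meet operation: if both paths give the same constant, result is that constant; if they differ, result is NAC (not-a-constant).
Path A: 42, Path B: 42 -> equal
Result: constant -> 42

42


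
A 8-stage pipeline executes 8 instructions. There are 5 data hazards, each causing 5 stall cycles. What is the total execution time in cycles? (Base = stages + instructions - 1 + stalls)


Base cycles = 8 + 8 - 1 = 15
Total stalls = 5 * 5 = 25
Total = 15 + 25 = 40

40


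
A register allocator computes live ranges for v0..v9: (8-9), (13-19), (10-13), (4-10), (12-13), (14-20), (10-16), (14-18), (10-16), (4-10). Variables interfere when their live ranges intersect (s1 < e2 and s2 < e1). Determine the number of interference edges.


Check all pairs for overlapping intervals.
Two intervals (s1,e1) and (s2,e2) overlap if s1 < e2 and s2 < e1.
v0 (8-9) vs v1..v9: overlaps v3, v9 -> 2
v1 (13-19) vs v2..v9: overlaps v5, v6, v7, v8 -> 4
v2 (10-13) vs v3..v9: overlaps v4, v6, v8 -> 3
v3 (4-10) vs v4..v9: overlaps v9 -> 1
v4 (12-13) vs v5..v9: overlaps v6, v8 -> 2
v5 (14-20) vs v6..v9: overlaps v6, v7, v8 -> 3
v6 (10-16) vs v7..v9: overlaps v7, v8 -> 2
v7 (14-18) vs v8..v9: overlaps v8 -> 1
v8 (10-16) vs v9: overlaps none -> 0
Total overlapping pairs = 2 + 4 + 3 + 1 + 2 + 3 + 2 + 1 + 0 = 18

18


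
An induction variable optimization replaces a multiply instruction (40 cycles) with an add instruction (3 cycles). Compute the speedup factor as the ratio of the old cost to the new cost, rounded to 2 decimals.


Ratio = mult_cost / add_cost = 40 / 3 = 13.33

13.33


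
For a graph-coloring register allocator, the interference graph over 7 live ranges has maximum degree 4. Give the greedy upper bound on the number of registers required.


Greedy coloring never needs more than (max_degree + 1) colors: when coloring a vertex, at most max_degree neighbors are already colored.
Upper bound = 4 + 1 = 5

5


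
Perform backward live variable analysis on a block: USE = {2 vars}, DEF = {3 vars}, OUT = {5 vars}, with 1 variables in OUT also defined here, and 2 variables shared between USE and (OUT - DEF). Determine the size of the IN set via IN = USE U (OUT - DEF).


OUT - DEF: 5 - 1 = 4
|IN| = |USE| + |OUT - DEF| - |USE ∩ (OUT - DEF)| = 2 + 4 - 2 = 4

4


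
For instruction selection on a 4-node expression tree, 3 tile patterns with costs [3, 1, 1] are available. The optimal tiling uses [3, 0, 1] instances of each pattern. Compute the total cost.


Total cost = sum(count_i * cost_i)
= 3*3 + 0*1 + 1*1
= 10

10


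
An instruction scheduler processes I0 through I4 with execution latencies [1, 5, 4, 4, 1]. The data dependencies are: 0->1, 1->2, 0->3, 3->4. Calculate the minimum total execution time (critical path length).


Compute longest path through dependency graph: dist(Ik) = max over predecessors of dist + latency(Ik).
dist(I0) = latency 1 = 1
dist(I1) = dist(I0) + 5 = 1 + 5 = 6
dist(I2) = dist(I1) + 4 = 6 + 4 = 10
dist(I3) = dist(I0) + 4 = 1 + 4 = 5
dist(I4) = dist(I3) + 1 = 5 + 1 = 6
Critical path = max dist = 10

10


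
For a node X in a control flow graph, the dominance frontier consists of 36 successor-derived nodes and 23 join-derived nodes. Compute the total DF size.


DF(X) = direct successor contributions + join point contributions
= 36 + 23 = 59

59


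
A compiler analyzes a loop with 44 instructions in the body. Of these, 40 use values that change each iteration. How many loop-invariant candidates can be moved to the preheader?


Invariant candidates = total - loop-dependent
= 44 - 40 = 4

4


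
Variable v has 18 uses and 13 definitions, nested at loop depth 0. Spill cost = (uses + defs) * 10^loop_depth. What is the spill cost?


uses + defs = 18 + 13 = 31
10^0 = 1
Spill cost = 31 * 1 = 31

31


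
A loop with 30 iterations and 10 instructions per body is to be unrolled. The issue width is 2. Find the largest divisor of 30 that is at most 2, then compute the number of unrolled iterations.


Largest divisor of 30 <= 2 is 2
New iterations = 30 / 2 = 15

15


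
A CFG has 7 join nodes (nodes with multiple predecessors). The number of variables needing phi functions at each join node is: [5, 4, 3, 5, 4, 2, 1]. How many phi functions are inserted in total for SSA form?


Total phi functions = sum of phi functions at each join node
= 5 + 4 + 3 + 5 + 4 + 2 + 1 = 24

24


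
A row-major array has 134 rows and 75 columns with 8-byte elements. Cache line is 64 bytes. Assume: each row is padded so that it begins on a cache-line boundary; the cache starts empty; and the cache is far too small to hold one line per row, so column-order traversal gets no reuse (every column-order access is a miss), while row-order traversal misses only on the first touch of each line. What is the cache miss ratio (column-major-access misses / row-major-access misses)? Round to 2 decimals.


Each row occupies 75 * 8 = 600 bytes and starts on a line boundary, so it spans ceil(600 / 64) = 10 cache lines.
Row-major traversal misses (one per line touched): 134 * ceil(75 * 8 / 64) = 1340
Column-major traversal misses (no reuse, every access misses): 134 * 75 = 10050
Ratio = 10050 / 1340 = 7.5

7.5


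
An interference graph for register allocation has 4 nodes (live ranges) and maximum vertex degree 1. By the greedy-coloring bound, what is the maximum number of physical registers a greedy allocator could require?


Greedy coloring never needs more than (max_degree + 1) colors: when coloring a vertex, at most max_degree neighbors are already colored.
Upper bound = 1 + 1 = 2

2


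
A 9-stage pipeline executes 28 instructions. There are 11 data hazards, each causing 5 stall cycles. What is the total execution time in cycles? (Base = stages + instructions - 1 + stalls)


Base cycles = 9 + 28 - 1 = 36
Total stalls = 11 * 5 = 55
Total = 36 + 55 = 91

91


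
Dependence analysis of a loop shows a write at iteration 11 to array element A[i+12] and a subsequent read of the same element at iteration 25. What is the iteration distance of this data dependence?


Distance = read iteration - write iteration
= 25 - 11 = 14

14


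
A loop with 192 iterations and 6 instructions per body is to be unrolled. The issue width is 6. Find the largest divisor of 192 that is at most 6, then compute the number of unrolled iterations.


Largest divisor of 192 <= 6 is 6
New iterations = 192 / 6 = 32

32


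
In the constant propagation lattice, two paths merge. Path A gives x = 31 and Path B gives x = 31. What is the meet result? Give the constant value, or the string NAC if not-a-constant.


Meet operation: if both paths give the same constant, result is that constant; if they differ, result is NAC (not-a-constant).
Path A: 31, Path B: 31 -> equal
Result: constant -> 31

31


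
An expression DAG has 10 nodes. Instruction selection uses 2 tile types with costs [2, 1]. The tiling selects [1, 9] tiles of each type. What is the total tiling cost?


Total cost = sum(count_i * cost_i)
= 1*2 + 9*1
= 11

11


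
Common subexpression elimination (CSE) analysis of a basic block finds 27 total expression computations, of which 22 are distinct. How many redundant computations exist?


CSE count = total expressions - unique expressions
= 27 - 22 = 5

5


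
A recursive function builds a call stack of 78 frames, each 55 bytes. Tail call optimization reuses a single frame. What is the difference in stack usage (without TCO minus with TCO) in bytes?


Without TCO: 78 * 55 = 4290 bytes
With TCO: reuse 1 frame = 55 bytes
Savings = 4290 - 55 = 4235

4235


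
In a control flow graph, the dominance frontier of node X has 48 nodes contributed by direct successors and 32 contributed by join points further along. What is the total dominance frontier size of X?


DF(X) = direct successor contributions + join point contributions
= 48 + 32 = 80

80


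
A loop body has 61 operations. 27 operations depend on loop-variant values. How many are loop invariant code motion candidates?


Invariant candidates = total - loop-dependent
= 61 - 27 = 34

34


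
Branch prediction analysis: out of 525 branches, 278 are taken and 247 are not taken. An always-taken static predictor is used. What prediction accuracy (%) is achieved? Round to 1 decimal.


Predictor: always-taken
Correct predictions = 278
Accuracy = 278 / 525 * 100 = 53.0%

53.0


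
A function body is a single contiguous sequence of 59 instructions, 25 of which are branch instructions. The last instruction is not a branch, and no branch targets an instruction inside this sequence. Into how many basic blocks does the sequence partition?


With no in-sequence branch targets, the leaders are the first instruction plus the instruction after each branch.
Number of basic blocks = branches + 1
= 25 + 1 = 26

26


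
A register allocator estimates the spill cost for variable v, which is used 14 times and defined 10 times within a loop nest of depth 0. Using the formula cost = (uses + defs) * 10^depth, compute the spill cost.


uses + defs = 14 + 10 = 24
10^0 = 1
Spill cost = 24 * 1 = 24

24


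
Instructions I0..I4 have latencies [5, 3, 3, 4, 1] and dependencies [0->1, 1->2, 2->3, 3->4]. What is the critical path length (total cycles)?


Compute longest path through dependency graph: dist(Ik) = max over predecessors of dist + latency(Ik).
dist(I0) = latency 5 = 5
dist(I1) = dist(I0) + 3 = 5 + 3 = 8
dist(I2) = dist(I1) + 3 = 8 + 3 = 11
dist(I3) = dist(I2) + 4 = 11 + 4 = 15
dist(I4) = dist(I3) + 1 = 15 + 1 = 16
Critical path = max dist = 16

16


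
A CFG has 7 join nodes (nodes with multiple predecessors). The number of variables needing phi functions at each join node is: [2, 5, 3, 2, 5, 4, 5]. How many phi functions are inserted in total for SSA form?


Total phi functions = sum of phi functions at each join node
= 2 + 5 + 3 + 2 + 5 + 4 + 5 = 26

26


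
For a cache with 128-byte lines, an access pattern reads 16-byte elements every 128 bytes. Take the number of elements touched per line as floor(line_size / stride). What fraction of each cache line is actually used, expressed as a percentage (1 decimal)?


Elements per cache line = floor(128 / 128) = 1
Bytes used = 1 * 16 = 16
Utilization = 16 / 128 * 100 = 12.5%

12.5


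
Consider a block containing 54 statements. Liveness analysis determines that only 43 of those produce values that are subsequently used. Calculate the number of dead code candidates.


Dead code = total statements - live definitions
= 54 - 43 = 11

11


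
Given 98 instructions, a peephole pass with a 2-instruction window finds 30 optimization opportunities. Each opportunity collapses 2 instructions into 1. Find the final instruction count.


Each match removes 1 instructions.
Total removed = 30 * 1 = 30
Remaining = 98 - 30 = 68

68


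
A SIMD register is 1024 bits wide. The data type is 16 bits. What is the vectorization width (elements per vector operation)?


Width = SIMD bits / data type bits
= 1024 / 16 = 64

64


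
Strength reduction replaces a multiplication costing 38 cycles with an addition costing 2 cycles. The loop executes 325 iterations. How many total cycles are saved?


Per-iteration saving = 38 - 2 = 36
Total saved = 325 * 36 = 11700

11700


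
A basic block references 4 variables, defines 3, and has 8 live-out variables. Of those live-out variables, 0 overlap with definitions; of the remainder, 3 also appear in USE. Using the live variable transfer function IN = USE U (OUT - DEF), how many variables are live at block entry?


OUT - DEF: 8 - 0 = 8
|IN| = |USE| + |OUT - DEF| - |USE ∩ (OUT - DEF)| = 4 + 8 - 3 = 9

9


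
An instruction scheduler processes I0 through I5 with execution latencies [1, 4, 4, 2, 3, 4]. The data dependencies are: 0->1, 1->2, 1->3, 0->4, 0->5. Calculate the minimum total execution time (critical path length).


Compute longest path through dependency graph: dist(Ik) = max over predecessors of dist + latency(Ik).
dist(I0) = latency 1 = 1
dist(I1) = dist(I0) + 4 = 1 + 4 = 5
dist(I2) = dist(I1) + 4 = 5 + 4 = 9
dist(I3) = dist(I1) + 2 = 5 + 2 = 7
dist(I4) = dist(I0) + 3 = 1 + 3 = 4
dist(I5) = dist(I0) + 4 = 1 + 4 = 5
Critical path = max dist = 9

9


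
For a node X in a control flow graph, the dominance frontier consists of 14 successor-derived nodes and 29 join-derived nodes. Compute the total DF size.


DF(X) = direct successor contributions + join point contributions
= 14 + 29 = 43

43


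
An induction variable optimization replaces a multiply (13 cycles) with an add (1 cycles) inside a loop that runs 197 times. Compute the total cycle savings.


Per-iteration saving = 13 - 1 = 12
Total saved = 197 * 12 = 2364

2364


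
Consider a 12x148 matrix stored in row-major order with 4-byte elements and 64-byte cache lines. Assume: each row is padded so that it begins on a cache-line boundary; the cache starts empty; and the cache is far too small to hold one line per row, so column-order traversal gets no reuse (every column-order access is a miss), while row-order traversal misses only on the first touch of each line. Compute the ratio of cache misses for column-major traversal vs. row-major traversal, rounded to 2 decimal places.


Each row occupies 148 * 4 = 592 bytes and starts on a line boundary, so it spans ceil(592 / 64) = 10 cache lines.
Row-major traversal misses (one per line touched): 12 * ceil(148 * 4 / 64) = 120
Column-major traversal misses (no reuse, every access misses): 12 * 148 = 1776
Ratio = 1776 / 120 = 14.8

14.8


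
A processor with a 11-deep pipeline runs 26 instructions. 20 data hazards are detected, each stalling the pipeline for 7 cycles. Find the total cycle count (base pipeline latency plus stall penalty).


Base cycles = 11 + 26 - 1 = 36
Total stalls = 20 * 7 = 140
Total = 36 + 140 = 176

176


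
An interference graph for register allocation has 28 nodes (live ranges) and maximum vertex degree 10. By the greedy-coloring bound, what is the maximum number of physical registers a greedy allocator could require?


Greedy coloring never needs more than (max_degree + 1) colors: when coloring a vertex, at most max_degree neighbors are already colored.
Upper bound = 10 + 1 = 11

11


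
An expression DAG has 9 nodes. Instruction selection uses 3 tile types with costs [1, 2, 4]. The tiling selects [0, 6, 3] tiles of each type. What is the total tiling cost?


Total cost = sum(count_i * cost_i)
= 0*1 + 6*2 + 3*4
= 24

24


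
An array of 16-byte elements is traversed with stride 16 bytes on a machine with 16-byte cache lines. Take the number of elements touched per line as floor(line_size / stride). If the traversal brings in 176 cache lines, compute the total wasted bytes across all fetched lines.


Elements per line = floor(16 / 16) = 1
Bytes used per line = 1 * 16 = 16
Wasted per line = 16 - 16 = 0
Total wasted = 0 * 176 = 0

0


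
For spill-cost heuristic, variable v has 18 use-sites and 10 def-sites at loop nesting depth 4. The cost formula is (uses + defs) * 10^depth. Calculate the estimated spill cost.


uses + defs = 18 + 10 = 28
10^4 = 10000
Spill cost = 28 * 10000 = 280000

280000


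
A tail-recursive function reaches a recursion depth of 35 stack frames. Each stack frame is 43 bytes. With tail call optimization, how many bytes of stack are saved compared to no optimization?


Without TCO: 35 * 43 = 1505 bytes
With TCO: reuse 1 frame = 43 bytes
Savings = 1505 - 43 = 1462

1462


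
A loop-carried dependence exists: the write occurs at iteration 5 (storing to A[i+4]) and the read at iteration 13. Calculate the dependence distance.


Distance = read iteration - write iteration
= 13 - 5 = 8

8


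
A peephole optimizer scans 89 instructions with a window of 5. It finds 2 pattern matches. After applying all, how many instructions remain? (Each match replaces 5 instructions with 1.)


Each match removes 4 instructions.
Total removed = 2 * 4 = 8
Remaining = 89 - 8 = 81

81


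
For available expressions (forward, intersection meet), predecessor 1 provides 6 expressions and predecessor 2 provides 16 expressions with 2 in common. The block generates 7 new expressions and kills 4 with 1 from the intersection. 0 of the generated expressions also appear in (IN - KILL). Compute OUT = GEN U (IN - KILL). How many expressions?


IN = intersection of predecessors = 2
IN - KILL = 2 - 1 = 1
|OUT| = |GEN| + |IN - KILL| - |GEN ∩ (IN - KILL)| = 7 + 1 - 0 = 8

8


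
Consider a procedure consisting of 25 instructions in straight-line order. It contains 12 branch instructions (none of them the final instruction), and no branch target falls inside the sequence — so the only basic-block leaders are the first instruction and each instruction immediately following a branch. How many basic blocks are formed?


With no in-sequence branch targets, the leaders are the first instruction plus the instruction after each branch.
Number of basic blocks = branches + 1
= 12 + 1 = 13

13


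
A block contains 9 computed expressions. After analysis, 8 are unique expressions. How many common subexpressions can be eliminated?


CSE count = total expressions - unique expressions
= 9 - 8 = 1

1


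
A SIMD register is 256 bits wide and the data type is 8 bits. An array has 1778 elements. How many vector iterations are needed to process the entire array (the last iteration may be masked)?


Width = 256 / 8 = 32 elements per vector op
Iterations = ceil(1778 / 32) = 56

56


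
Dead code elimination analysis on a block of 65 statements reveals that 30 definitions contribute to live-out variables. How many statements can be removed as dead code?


Dead code = total statements - live definitions
= 65 - 30 = 35

35


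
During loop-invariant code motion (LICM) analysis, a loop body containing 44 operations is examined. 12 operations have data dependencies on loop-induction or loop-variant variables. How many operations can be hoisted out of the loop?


Invariant candidates = total - loop-dependent
= 44 - 12 = 32

32


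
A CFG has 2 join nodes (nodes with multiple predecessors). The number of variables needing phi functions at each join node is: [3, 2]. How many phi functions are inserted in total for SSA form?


Total phi functions = sum of phi functions at each join node
= 3 + 2 = 5

5


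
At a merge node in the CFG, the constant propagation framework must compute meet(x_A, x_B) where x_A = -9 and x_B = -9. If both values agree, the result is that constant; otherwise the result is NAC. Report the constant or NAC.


Meet operation: if both paths give the same constant, result is that constant; if they differ, result is NAC (not-a-constant).
Path A: -9, Path B: -9 -> equal
Result: constant -> -9

-9


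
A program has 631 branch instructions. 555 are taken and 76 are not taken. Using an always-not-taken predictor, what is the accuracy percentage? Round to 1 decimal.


Predictor: always-not-taken
Correct predictions = 76
Accuracy = 76 / 631 * 100 = 12.0%

12.0


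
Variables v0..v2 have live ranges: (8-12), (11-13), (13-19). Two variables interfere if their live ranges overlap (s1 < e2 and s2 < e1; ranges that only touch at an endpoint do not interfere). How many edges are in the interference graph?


Check all pairs for overlapping intervals.
Two intervals (s1,e1) and (s2,e2) overlap if s1 < e2 and s2 < e1.
v0 (8-12) vs v1..v2: overlaps v1 -> 1
v1 (11-13) vs v2: overlaps none -> 0
Total overlapping pairs = 1 + 0 = 1

1


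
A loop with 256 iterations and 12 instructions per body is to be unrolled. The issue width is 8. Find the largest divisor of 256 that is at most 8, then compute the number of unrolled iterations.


Largest divisor of 256 <= 8 is 8
New iterations = 256 / 8 = 32

32


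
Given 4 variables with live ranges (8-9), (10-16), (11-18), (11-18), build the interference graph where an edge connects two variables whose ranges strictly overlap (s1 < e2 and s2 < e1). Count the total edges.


Check all pairs for overlapping intervals.
Two intervals (s1,e1) and (s2,e2) overlap if s1 < e2 and s2 < e1.
v0 (8-9) vs v1..v3: overlaps none -> 0
v1 (10-16) vs v2..v3: overlaps v2, v3 -> 2
v2 (11-18) vs v3: overlaps v3 -> 1
Total overlapping pairs = 0 + 2 + 1 = 3

3


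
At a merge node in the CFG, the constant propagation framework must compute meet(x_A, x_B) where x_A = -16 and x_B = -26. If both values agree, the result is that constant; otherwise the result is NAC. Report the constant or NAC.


Meet operation: if both paths give the same constant, result is that constant; if they differ, result is NAC (not-a-constant).
Path A: -16, Path B: -26 -> differ
Result: not-a-constant -> NAC

NAC


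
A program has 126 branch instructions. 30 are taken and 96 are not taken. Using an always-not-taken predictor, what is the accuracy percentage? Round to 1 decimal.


Predictor: always-not-taken
Correct predictions = 96
Accuracy = 96 / 126 * 100 = 76.2%

76.2


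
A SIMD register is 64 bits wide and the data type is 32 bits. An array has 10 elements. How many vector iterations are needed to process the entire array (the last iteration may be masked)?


Width = 64 / 32 = 2 elements per vector op
Iterations = ceil(10 / 2) = 5

5


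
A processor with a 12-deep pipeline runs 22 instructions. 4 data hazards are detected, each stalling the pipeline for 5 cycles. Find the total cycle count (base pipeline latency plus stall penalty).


Base cycles = 12 + 22 - 1 = 33
Total stalls = 4 * 5 = 20
Total = 33 + 20 = 53

53


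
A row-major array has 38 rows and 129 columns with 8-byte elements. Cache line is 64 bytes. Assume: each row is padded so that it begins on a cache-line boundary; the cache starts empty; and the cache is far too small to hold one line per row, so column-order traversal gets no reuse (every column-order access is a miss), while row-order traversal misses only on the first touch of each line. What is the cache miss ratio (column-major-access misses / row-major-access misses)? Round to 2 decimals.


Each row occupies 129 * 8 = 1032 bytes and starts on a line boundary, so it spans ceil(1032 / 64) = 17 cache lines.
Row-major traversal misses (one per line touched): 38 * ceil(129 * 8 / 64) = 646
Column-major traversal misses (no reuse, every access misses): 38 * 129 = 4902
Ratio = 4902 / 646 = 7.59

7.59


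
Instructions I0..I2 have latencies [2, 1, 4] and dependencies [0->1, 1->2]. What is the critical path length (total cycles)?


Compute longest path through dependency graph: dist(Ik) = max over predecessors of dist + latency(Ik).
dist(I0) = latency 2 = 2
dist(I1) = dist(I0) + 1 = 2 + 1 = 3
dist(I2) = dist(I1) + 4 = 3 + 4 = 7
Critical path = max dist = 7

7


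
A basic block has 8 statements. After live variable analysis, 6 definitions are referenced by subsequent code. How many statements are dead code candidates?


Dead code = total statements - live definitions
= 8 - 6 = 2

2


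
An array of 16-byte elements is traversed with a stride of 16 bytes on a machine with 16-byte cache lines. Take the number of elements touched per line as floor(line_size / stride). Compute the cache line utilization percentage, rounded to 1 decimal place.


Elements per cache line = floor(16 / 16) = 1
Bytes used = 1 * 16 = 16
Utilization = 16 / 16 * 100 = 100.0%

100.0


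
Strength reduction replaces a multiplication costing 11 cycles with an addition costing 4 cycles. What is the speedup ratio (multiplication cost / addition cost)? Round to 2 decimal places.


Ratio = mult_cost / add_cost = 11 / 4 = 2.75

2.75


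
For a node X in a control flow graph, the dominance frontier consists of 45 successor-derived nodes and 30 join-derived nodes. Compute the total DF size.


DF(X) = direct successor contributions + join point contributions
= 45 + 30 = 75

75


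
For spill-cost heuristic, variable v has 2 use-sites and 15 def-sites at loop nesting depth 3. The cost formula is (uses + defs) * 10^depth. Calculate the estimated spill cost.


uses + defs = 2 + 15 = 17
10^3 = 1000
Spill cost = 17 * 1000 = 17000

17000


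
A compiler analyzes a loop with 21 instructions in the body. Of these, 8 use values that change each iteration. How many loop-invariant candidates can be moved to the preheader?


Invariant candidates = total - loop-dependent
= 21 - 8 = 13

13


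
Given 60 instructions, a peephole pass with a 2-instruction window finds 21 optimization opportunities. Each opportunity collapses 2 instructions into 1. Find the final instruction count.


Each match removes 1 instructions.
Total removed = 21 * 1 = 21
Remaining = 60 - 21 = 39

39


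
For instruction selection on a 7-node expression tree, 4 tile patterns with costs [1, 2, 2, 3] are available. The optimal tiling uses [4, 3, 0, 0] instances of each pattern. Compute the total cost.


Total cost = sum(count_i * cost_i)
= 4*1 + 3*2 + 0*2 + 0*3
= 10

10


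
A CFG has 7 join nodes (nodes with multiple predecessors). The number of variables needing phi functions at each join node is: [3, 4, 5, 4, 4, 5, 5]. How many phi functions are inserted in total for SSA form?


Total phi functions = sum of phi functions at each join node
= 3 + 4 + 5 + 4 + 4 + 5 + 5 = 30

30
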